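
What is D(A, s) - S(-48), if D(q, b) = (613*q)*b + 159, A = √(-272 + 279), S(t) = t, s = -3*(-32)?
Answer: 207 + 58848*√7 ≈ 1.5590e+5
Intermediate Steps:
s = 96
A = √7 ≈ 2.6458
D(q, b) = 159 + 613*b*q (D(q, b) = 613*b*q + 159 = 159 + 613*b*q)
D(A, s) - S(-48) = (159 + 613*96*√7) - 1*(-48) = (159 + 58848*√7) + 48 = 207 + 58848*√7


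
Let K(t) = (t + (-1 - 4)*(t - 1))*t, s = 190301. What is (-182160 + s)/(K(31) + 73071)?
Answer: 8141/69382 ≈ 0.11734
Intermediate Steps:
K(t) = t*(5 - 4*t) (K(t) = (t - 5*(-1 + t))*t = (t + (5 - 5*t))*t = (5 - 4*t)*t = t*(5 - 4*t))
(-182160 + s)/(K(31) + 73071) = (-182160 + 190301)/(31*(5 - 4*31) + 73071) = 8141/(31*(5 - 124) + 73071) = 8141/(31*(-119) + 73071) = 8141/(-3689 + 73071) = 8141/69382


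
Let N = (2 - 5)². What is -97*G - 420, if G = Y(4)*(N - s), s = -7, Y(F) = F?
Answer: -6628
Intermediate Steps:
N = 9 (N = (-3)² = 9)
G = 64 (G = 4*(9 - 1*(-7)) = 4*(9 + 7) = 4*16 = 64)
-97*G - 420 = -97*64 - 420 = -6208 - 420 = -6628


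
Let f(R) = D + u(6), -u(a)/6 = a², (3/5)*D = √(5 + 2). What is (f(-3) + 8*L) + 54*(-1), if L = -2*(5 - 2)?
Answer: -318 + 5*√7/3 ≈ -313.59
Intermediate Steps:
D = 5*√7/3 (D = 5*√(5 + 2)/3 = 5*√7/3 ≈ 4.4096)
L = -6 (L = -2*3 = -6)
u(a) = -6*a²
f(R) = -216 + 5*√7/3 (f(R) = 5*√7/3 - 6*6² = 5*√7/3 - 6*36 = 5*√7/3 - 216 = -216 + 5*√7/3)
(f(-3) + 8*L) + 54*(-1) = ((-216 + 5*√7/3) + 8*(-6)) + 54*(-1) = ((-216 + 5*√7/3) - 48) - 54 = (-264 + 5*√7/3) - 54 = -318 + 5*√7/3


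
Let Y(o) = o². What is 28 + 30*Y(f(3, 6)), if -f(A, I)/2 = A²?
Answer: 9748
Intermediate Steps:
f(A, I) = -2*A²
28 + 30*Y(f(3, 6)) = 28 + 30*(-2*3²)² = 28 + 30*(-2*9)² = 28 + 30*(-18)² = 28 + 30*324 = 28 + 9720 = 9748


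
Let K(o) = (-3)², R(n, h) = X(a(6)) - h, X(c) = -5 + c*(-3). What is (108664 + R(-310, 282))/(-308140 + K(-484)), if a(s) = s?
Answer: -108359/308131 ≈ -0.35167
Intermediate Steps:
X(c) = -5 - 3*c
R(n, h) = -23 - h (R(n, h) = (-5 - 3*6) - h = (-5 - 18) - h = -23 - h)
K(o) = 9
(108664 + R(-310, 282))/(-308140 + K(-484)) = (108664 + (-23 - 1*282))/(-308140 + 9) = (108664 + (-23 - 282))/(-308131) = (108664 - 305)*(-1/308131) = 108359*(-1/308131) = -108359/308131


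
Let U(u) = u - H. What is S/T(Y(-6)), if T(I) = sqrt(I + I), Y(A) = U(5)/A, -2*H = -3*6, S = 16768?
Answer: 8384*sqrt(3) ≈ 14522.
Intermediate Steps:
H = 9 (H = -(-3)*6/2 = -1/2*(-18) = 9)
U(u) = -9 + u (U(u) = u - 1*9 = u - 9 = -9 + u)
Y(A) = -4/A (Y(A) = (-9 + 5)/A = -4/A)
T(I) = sqrt(2)*sqrt(I) (T(I) = sqrt(2*I) = sqrt(2)*sqrt(I))
S/T(Y(-6)) = 16768/((sqrt(2)*sqrt(-4/(-6)))) = 16768/((sqrt(2)*sqrt(-4*(-1/6)))) = 16768/((sqrt(2)*sqrt(2/3))) = 16768/((sqrt(2)*(sqrt(6)/3))) = 16768/((2*sqrt(3)/3)) = 16768*(sqrt(3)/2) = 8384*sqrt(3)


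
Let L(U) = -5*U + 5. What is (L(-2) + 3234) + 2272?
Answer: 5521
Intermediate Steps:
L(U) = 5 - 5*U
(L(-2) + 3234) + 2272 = ((5 - 5*(-2)) + 3234) + 2272 = ((5 + 10) + 3234) + 2272 = (15 + 3234) + 2272 = 3249 + 2272 = 5521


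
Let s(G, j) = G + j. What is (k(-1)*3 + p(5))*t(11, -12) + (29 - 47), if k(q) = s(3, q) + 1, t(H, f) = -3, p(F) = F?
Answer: -60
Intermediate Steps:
k(q) = 4 + q (k(q) = (3 + q) + 1 = 4 + q)
(k(-1)*3 + p(5))*t(11, -12) + (29 - 47) = ((4 - 1)*3 + 5)*(-3) + (29 - 47) = (3*3 + 5)*(-3) - 18 = (9 + 5)*(-3) - 18 = 14*(-3) - 18 = -42 - 18 = -60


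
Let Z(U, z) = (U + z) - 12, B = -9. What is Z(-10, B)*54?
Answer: -1674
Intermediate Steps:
Z(U, z) = -12 + U + z
Z(-10, B)*54 = (-12 - 10 - 9)*54 = -31*54 = -1674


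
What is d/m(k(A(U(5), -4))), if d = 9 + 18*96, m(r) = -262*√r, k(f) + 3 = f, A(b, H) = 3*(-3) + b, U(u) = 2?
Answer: 1737*I*√10/2620 ≈ 2.0965*I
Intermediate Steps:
A(b, H) = -9 + b
k(f) = -3 + f
d = 1737 (d = 9 + 1728 = 1737)
d/m(k(A(U(5), -4))) = 1737/((-262*√(-3 + (-9 + 2)))) = 1737/((-262*√(-3 - 7))) = 1737/((-262*I*√10)) = 1737*(I*√10/2620) = 1737*I*√10/2620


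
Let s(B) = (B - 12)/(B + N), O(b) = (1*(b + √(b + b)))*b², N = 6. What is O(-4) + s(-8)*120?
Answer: 1136 + 32*I*√2 ≈ 1136.0 + 45.255*I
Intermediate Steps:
O(b) = b²*(b + √2*√b) (O(b) = (1*(b + √(2*b)))*b² = (1*(b + √2*√b))*b² = (b + √2*√b)*b² = b²*(b + √2*√b))
s(B) = (-12 + B)/(6 + B) (s(B) = (B - 12)/(B + 6) = (-12 + B)/(6 + B))
O(-4) + s(-8)*120 = ((-4)³ + √2*(-4)^(5/2)) + ((-12 - 8)/(6 - 8))*120 = (-64 + √2*(32*I)) + (-20/(-2))*120 = (-64 + 32*I*√2) - ½*(-20)*120 = (-64 + 32*I*√2) + 10*120 = (-64 + 32*I*√2) + 1200 = 1136 + 32*I*√2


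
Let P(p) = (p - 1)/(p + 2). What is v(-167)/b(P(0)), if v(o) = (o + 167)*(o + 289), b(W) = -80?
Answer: 0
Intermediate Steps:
P(p) = (-1 + p)/(2 + p)
v(o) = (167 + o)*(289 + o)
v(-167)/b(P(0)) = (48263 + (-167)² + 456*(-167))/(-80) = (48263 + 27889 - 76152)*(-1/80) = 0*(-1/80) = 0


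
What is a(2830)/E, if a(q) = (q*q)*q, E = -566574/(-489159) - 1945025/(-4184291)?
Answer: 15463577690431774101000/1107378991003 ≈ 1.3964e+10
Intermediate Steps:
E = 1107378991003/682261200423 (E = -566574*(-1/489159) - 1945025*(-1/4184291) = 188858/163053 + 1945025/4184291 = 1107378991003/682261200423 ≈ 1.6231)
a(q) = q**3 (a(q) = q**2*q = q**3)
a(2830)/E = 2830**3/(1107378991003/682261200423) = 22665187000*(682261200423/1107378991003) = 15463577690431774101000/1107378991003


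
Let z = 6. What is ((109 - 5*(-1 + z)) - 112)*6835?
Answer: -191380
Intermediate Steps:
((109 - 5*(-1 + z)) - 112)*6835 = ((109 - 5*(-1 + 6)) - 112)*6835 = ((109 - 5*5) - 112)*6835 = ((109 - 25) - 112)*6835 = (84 - 112)*6835 = -28*6835 = -191380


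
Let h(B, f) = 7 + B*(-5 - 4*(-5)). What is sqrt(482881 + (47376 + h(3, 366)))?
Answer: 19*sqrt(1469) ≈ 728.22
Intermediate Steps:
h(B, f) = 7 + 15*B (h(B, f) = 7 + B*(-5 + 20) = 7 + B*15 = 7 + 15*B)
sqrt(482881 + (47376 + h(3, 366))) = sqrt(482881 + (47376 + (7 + 15*3))) = sqrt(482881 + (47376 + (7 + 45))) = sqrt(482881 + (47376 + 52)) = sqrt(482881 + 47428) = sqrt(530309) = 19*sqrt(1469)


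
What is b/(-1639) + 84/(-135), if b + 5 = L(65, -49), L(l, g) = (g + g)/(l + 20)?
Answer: -775457/1253835 ≈ -0.61847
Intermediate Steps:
L(l, g) = 2*g/(20 + l) (L(l, g) = (2*g)/(20 + l) = 2*g/(20 + l))
b = -523/85 (b = -5 + 2*(-49)/(20 + 65) = -5 + 2*(-49)/85 = -5 + 2*(-49)*(1/85) = -5 - 98/85 = -523/85 ≈ -6.1529)
b/(-1639) + 84/(-135) = -523/85/(-1639) + 84/(-135) = -523/85*(-1/1639) + 84*(-1/135) = 523/139315 - 28/45 = -775457/1253835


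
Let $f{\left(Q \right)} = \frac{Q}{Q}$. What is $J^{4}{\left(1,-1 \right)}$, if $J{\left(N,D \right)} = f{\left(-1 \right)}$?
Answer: $1$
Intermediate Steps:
$f{\left(Q \right)} = 1$
$J{\left(N,D \right)} = 1$
$J^{4}{\left(1,-1 \right)} = 1^{4} = 1$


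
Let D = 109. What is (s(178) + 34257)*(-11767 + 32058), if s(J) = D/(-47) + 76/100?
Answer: 816715651613/1175 ≈ 6.9508e+8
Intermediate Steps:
s(J) = -1832/1175 (s(J) = 109/(-47) + 76/100 = 109*(-1/47) + 76*(1/100) = -109/47 + 19/25 = -1832/1175)
(s(178) + 34257)*(-11767 + 32058) = (-1832/1175 + 34257)*(-11767 + 32058) = (40250143/1175)*20291 = 816715651613/1175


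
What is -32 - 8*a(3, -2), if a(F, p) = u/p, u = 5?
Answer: -12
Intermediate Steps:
a(F, p) = 5/p
-32 - 8*a(3, -2) = -32 - 40/(-2) = -32 - 40*(-1)/2 = -32 - 8*(-5/2) = -32 + 20 = -12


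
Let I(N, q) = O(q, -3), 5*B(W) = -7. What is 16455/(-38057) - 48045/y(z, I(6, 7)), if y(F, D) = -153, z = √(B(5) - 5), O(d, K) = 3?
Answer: 608643650/1940907 ≈ 313.59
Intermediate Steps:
B(W) = -7/5 (B(W) = (⅕)*(-7) = -7/5)
z = 4*I*√10/5 (z = √(-7/5 - 5) = √(-32/5) = 4*I*√10/5 ≈ 2.5298*I)
I(N, q) = 3
16455/(-38057) - 48045/y(z, I(6, 7)) = 16455/(-38057) - 48045/(-153) = 16455*(-1/38057) - 48045*(-1/153) = -16455/38057 + 16015/51 = 608643650/1940907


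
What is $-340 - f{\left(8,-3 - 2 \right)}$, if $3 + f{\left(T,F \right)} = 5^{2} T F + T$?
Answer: $655$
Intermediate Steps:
$f{\left(T,F \right)} = -3 + T + 25 F T$ ($f{\left(T,F \right)} = -3 + \left(5^{2} T F + T\right) = -3 + \left(25 T F + T\right) = -3 + \left(25 F T + T\right) = -3 + \left(T + 25 F T\right) = -3 + T + 25 F T$)
$-340 - f{\left(8,-3 - 2 \right)} = -340 - \left(-3 + 8 + 25 \left(-3 - 2\right) 8\right) = -340 - \left(-3 + 8 + 25 \left(-5\right) 8\right) = -340 - \left(-3 + 8 - 1000\right) = -340 - -995 = -340 + 995 = 655$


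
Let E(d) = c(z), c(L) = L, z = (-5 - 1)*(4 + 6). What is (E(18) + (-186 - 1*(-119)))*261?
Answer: -33147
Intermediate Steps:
z = -60 (z = -6*10 = -60)
E(d) = -60
(E(18) + (-186 - 1*(-119)))*261 = (-60 + (-186 - 1*(-119)))*261 = (-60 + (-186 + 119))*261 = (-60 - 67)*261 = -127*261 = -33147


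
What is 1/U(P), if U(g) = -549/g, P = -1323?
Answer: 147/61 ≈ 2.4098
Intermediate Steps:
1/U(P) = 1/(-549/(-1323)) = 1/(-549*(-1/1323)) = 1/(61/147) = 147/61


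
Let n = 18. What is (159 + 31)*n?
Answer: 3420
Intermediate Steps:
(159 + 31)*n = (159 + 31)*18 = 190*18 = 3420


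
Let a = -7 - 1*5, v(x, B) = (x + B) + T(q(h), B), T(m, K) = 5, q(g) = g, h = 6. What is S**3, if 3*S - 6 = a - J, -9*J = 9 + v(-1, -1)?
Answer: -2744/729 ≈ -3.7641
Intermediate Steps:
v(x, B) = 5 + B + x (v(x, B) = (x + B) + 5 = (B + x) + 5 = 5 + B + x)
J = -4/3 (J = -(9 + (5 - 1 - 1))/9 = -(9 + 3)/9 = -1/9*12 = -4/3 ≈ -1.3333)
a = -12 (a = -7 - 5 = -12)
S = -14/9 (S = 2 + (-12 - 1*(-4/3))/3 = 2 + (-12 + 4/3)/3 = 2 + (1/3)*(-32/3) = 2 - 32/9 = -14/9 ≈ -1.5556)
S**3 = (-14/9)**3 = -2744/729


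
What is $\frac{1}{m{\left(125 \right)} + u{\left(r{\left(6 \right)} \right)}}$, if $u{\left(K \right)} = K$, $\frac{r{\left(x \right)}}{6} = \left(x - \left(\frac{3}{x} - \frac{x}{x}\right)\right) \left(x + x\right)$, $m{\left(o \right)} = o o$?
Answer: $\frac{1}{16093} \approx 6.2139 \cdot 10^{-5}$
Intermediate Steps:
$m{\left(o \right)} = o^{2}$
$r{\left(x \right)} = 12 x \left(1 + x - \frac{3}{x}\right)$ ($r{\left(x \right)} = 6 \left(x - \left(\frac{3}{x} - \frac{x}{x}\right)\right) \left(x + x\right) = 6 \left(x + \left(- \frac{3}{x} + 1\right)\right) 2 x = 6 \left(x + \left(1 - \frac{3}{x}\right)\right) 2 x = 6 \left(1 + x - \frac{3}{x}\right) 2 x = 6 \cdot 2 x \left(1 + x - \frac{3}{x}\right) = 12 x \left(1 + x - \frac{3}{x}\right)$)
$\frac{1}{m{\left(125 \right)} + u{\left(r{\left(6 \right)} \right)}} = \frac{1}{125^{2} + \left(-36 + 12 \cdot 6 + 12 \cdot 6^{2}\right)} = \frac{1}{15625 + \left(-36 + 72 + 12 \cdot 36\right)} = \frac{1}{15625 + \left(-36 + 72 + 432\right)} = \frac{1}{15625 + 468} = \frac{1}{16093}$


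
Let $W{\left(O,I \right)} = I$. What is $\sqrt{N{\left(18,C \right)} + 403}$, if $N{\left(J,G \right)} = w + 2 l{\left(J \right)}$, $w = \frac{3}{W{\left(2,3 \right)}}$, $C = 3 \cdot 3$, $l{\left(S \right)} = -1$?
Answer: $\sqrt{402} \approx 20.05$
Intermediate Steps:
$C = 9$
$w = 1$ ($w = \frac{3}{3} = 3 \cdot \frac{1}{3} = 1$)
$N{\left(J,G \right)} = -1$ ($N{\left(J,G \right)} = 1 + 2 \left(-1\right) = 1 - 2 = -1$)
$\sqrt{N{\left(18,C \right)} + 403} = \sqrt{-1 + 403} = \sqrt{402}$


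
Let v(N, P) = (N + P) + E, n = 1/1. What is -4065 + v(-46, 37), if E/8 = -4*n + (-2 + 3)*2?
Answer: -4090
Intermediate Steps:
n = 1
E = -16 (E = 8*(-4*1 + (-2 + 3)*2) = 8*(-4 + 1*2) = 8*(-4 + 2) = 8*(-2) = -16)
v(N, P) = -16 + N + P (v(N, P) = (N + P) - 16 = -16 + N + P)
-4065 + v(-46, 37) = -4065 + (-16 - 46 + 37) = -4065 - 25 = -4090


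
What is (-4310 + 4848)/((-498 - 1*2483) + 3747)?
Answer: 269/383 ≈ 0.70235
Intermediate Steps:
(-4310 + 4848)/((-498 - 1*2483) + 3747) = 538/((-498 - 2483) + 3747) = 538/(-2981 + 3747) = 538/766 = 538*(1/766) = 269/383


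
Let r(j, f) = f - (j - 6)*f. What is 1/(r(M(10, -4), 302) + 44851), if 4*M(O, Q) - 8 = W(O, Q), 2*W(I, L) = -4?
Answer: 1/46512 ≈ 2.1500e-5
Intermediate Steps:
W(I, L) = -2 (W(I, L) = (½)*(-4) = -2)
M(O, Q) = 3/2 (M(O, Q) = 2 + (¼)*(-2) = 2 - ½ = 3/2)
r(j, f) = f - f*(-6 + j) (r(j, f) = f - (-6 + j)*f = f - f*(-6 + j))
1/(r(M(10, -4), 302) + 44851) = 1/(302*(7 - 1*3/2) + 44851) = 1/(302*(7 - 3/2) + 44851) = 1/(302*(11/2) + 44851) = 1/(1661 + 44851) = 1/46512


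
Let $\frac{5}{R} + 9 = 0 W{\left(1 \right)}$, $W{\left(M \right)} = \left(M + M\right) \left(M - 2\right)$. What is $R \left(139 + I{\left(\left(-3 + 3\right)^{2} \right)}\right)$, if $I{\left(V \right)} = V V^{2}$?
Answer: $- \frac{695}{9} \approx -77.222$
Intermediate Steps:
$W{\left(M \right)} = 2 M \left(-2 + M\right)$
$R = - \frac{5}{9}$ ($R = \frac{5}{-9 + 0 \cdot 2 \cdot 1 \left(-2 + 1\right)} = \frac{5}{-9 + 0 \cdot 2 \cdot 1 \left(-1\right)} = \frac{5}{-9 + 0 \left(-2\right)} = \frac{5}{-9 + 0} = \frac{5}{-9} = 5 \left(- \frac{1}{9}\right) = - \frac{5}{9} \approx -0.55556$)
$I{\left(V \right)} = V^{3}$
$R \left(139 + I{\left(\left(-3 + 3\right)^{2} \right)}\right) = - \frac{5 \left(139 + \left(\left(-3 + 3\right)^{2}\right)^{3}\right)}{9} = - \frac{5 \left(139 + \left(0^{2}\right)^{3}\right)}{9} = - \frac{5 \left(139 + 0^{3}\right)}{9} = - \frac{5 \left(139 + 0\right)}{9} = \left(- \frac{5}{9}\right) 139 = - \frac{695}{9}$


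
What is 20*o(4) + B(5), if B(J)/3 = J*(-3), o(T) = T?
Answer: 35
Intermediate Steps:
B(J) = -9*J (B(J) = 3*(J*(-3)) = 3*(-3*J) = -9*J)
20*o(4) + B(5) = 20*4 - 9*5 = 80 - 45 = 35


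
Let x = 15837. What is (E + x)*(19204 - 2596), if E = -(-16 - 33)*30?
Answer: 287434656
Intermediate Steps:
E = 1470 (E = -(-49)*30 = -1*(-1470) = 1470)
(E + x)*(19204 - 2596) = (1470 + 15837)*(19204 - 2596) = 17307*16608 = 287434656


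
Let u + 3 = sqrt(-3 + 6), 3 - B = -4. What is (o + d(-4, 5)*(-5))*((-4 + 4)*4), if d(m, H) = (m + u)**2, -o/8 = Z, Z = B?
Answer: 0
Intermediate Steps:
B = 7 (B = 3 - 1*(-4) = 3 + 4 = 7)
Z = 7
u = -3 + sqrt(3) (u = -3 + sqrt(-3 + 6) = -3 + sqrt(3) ≈ -1.2680)
o = -56 (o = -8*7 = -56)
d(m, H) = (-3 + m + sqrt(3))**2 (d(m, H) = (m + (-3 + sqrt(3)))**2 = (-3 + m + sqrt(3))**2)
(o + d(-4, 5)*(-5))*((-4 + 4)*4) = (-56 + (-3 - 4 + sqrt(3))**2*(-5))*((-4 + 4)*4) = (-56 + (-7 + sqrt(3))**2*(-5))*(0*4) = (-56 - 5*(-7 + sqrt(3))**2)*0 = 0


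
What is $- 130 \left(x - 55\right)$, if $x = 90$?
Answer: $-4550$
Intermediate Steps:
$- 130 \left(x - 55\right) = - 130 \left(90 - 55\right) = \left(-130\right) 35 = -4550$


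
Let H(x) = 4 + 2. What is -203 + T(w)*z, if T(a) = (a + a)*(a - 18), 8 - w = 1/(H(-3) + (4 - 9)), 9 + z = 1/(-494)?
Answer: 292278/247 ≈ 1183.3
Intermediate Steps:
H(x) = 6
z = -4447/494 (z = -9 + 1/(-494) = -9 - 1/494 = -4447/494 ≈ -9.0020)
w = 7 (w = 8 - 1/(6 + (4 - 9)) = 8 - 1/(6 - 5) = 8 - 1/1 = 8 - 1*1 = 8 - 1 = 7)
T(a) = 2*a*(-18 + a) (T(a) = (2*a)*(-18 + a) = 2*a*(-18 + a))
-203 + T(w)*z = -203 + (2*7*(-18 + 7))*(-4447/494) = -203 + (2*7*(-11))*(-4447/494) = -203 - 154*(-4447/494) = -203 + 342419/247 = 292278/247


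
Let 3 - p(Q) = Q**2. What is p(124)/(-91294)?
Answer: 15373/91294 ≈ 0.16839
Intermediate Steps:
p(Q) = 3 - Q**2
p(124)/(-91294) = (3 - 1*124**2)/(-91294) = (3 - 1*15376)*(-1/91294) = (3 - 15376)*(-1/91294) = -15373*(-1/91294) = 15373/91294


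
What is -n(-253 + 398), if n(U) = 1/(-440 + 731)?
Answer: -1/291 ≈ -0.0034364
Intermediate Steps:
n(U) = 1/291
-n(-253 + 398) = -1*1/291 = -1/291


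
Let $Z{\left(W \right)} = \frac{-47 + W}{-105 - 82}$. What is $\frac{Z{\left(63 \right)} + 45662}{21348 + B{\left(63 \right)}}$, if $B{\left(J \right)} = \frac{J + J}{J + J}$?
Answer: $\frac{8538778}{3992263} \approx 2.1388$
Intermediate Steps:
$B{\left(J \right)} = 1$ ($B{\left(J \right)} = \frac{2 J}{2 J} = 2 J \frac{1}{2 J} = 1$)
$Z{\left(W \right)} = \frac{47}{187} - \frac{W}{187}$ ($Z{\left(W \right)} = \frac{-47 + W}{-187} = \left(-47 + W\right) \left(- \frac{1}{187}\right) = \frac{47}{187} - \frac{W}{187}$)
$\frac{Z{\left(63 \right)} + 45662}{21348 + B{\left(63 \right)}} = \frac{\left(\frac{47}{187} - \frac{63}{187}\right) + 45662}{21348 + 1} = \frac{\left(\frac{47}{187} - \frac{63}{187}\right) + 45662}{21349} = \left(- \frac{16}{187} + 45662\right) \frac{1}{21349} = \frac{8538778}{187} \cdot \frac{1}{21349} = \frac{8538778}{3992263}$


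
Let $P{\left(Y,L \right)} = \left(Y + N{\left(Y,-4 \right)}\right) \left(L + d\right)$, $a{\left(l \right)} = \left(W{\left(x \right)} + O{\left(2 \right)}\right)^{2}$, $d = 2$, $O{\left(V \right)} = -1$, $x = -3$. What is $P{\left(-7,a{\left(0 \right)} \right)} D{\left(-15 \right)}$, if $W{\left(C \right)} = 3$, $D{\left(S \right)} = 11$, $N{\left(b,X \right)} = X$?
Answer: $-726$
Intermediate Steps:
$a{\left(l \right)} = 4$ ($a{\left(l \right)} = \left(3 - 1\right)^{2} = 2^{2} = 4$)
$P{\left(Y,L \right)} = \left(-4 + Y\right) \left(2 + L\right)$ ($P{\left(Y,L \right)} = \left(Y - 4\right) \left(L + 2\right) = \left(-4 + Y\right) \left(2 + L\right)$)
$P{\left(-7,a{\left(0 \right)} \right)} D{\left(-15 \right)} = \left(-8 - 16 + 2 \left(-7\right) + 4 \left(-7\right)\right) 11 = \left(-8 - 16 - 14 - 28\right) 11 = \left(-66\right) 11 = -726$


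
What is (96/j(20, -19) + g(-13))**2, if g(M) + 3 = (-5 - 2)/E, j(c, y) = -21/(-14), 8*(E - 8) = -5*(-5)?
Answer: 28869129/7921 ≈ 3644.6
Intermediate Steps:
E = 89/8 (E = 8 + (-5*(-5))/8 = 8 + (1/8)*25 = 8 + 25/8 = 89/8 ≈ 11.125)
j(c, y) = 3/2 (j(c, y) = -21*(-1/14) = 3/2)
g(M) = -323/89 (g(M) = -3 + (-5 - 2)/(89/8) = -3 - 7*8/89 = -3 - 56/89 = -323/89)
(96/j(20, -19) + g(-13))**2 = (96/(3/2) - 323/89)**2 = (96*(2/3) - 323/89)**2 = (64 - 323/89)**2 = (5373/89)**2 = 28869129/7921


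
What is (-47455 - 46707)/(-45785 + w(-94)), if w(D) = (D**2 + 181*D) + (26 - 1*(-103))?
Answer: 47081/26917 ≈ 1.7491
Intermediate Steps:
w(D) = 129 + D**2 + 181*D (w(D) = (D**2 + 181*D) + (26 + 103) = (D**2 + 181*D) + 129 = 129 + D**2 + 181*D)
(-47455 - 46707)/(-45785 + w(-94)) = (-47455 - 46707)/(-45785 + (129 + (-94)**2 + 181*(-94))) = -94162/(-45785 + (129 + 8836 - 17014)) = -94162/(-45785 - 8049) = -94162/(-53834) = -94162*(-1/53834) = 47081/26917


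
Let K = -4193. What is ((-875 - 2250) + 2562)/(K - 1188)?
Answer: 563/5381 ≈ 0.10463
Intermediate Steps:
((-875 - 2250) + 2562)/(K - 1188) = ((-875 - 2250) + 2562)/(-4193 - 1188) = (-3125 + 2562)/(-5381) = -563*(-1/5381) = 563/5381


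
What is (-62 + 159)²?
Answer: 9409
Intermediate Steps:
(-62 + 159)² = 97² = 9409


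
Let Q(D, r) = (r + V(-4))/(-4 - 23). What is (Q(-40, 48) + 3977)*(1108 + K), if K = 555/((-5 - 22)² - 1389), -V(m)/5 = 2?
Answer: 5229116815/1188 ≈ 4.4016e+6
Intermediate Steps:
V(m) = -10 (V(m) = -5*2 = -10)
Q(D, r) = 10/27 - r/27 (Q(D, r) = (r - 10)/(-4 - 23) = (-10 + r)/(-27) = (-10 + r)*(-1/27) = 10/27 - r/27)
K = -37/44 (K = 555/((-27)² - 1389) = 555/(729 - 1389) = 555/(-660) = 555*(-1/660) = -37/44 ≈ -0.84091)
(Q(-40, 48) + 3977)*(1108 + K) = ((10/27 - 1/27*48) + 3977)*(1108 - 37/44) = ((10/27 - 16/9) + 3977)*(48715/44) = (-38/27 + 3977)*(48715/44) = (107341/27)*(48715/44) = 5229116815/1188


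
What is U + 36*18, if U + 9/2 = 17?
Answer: 1321/2 ≈ 660.50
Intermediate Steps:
U = 25/2 (U = -9/2 + 17 = 25/2 ≈ 12.500)
U + 36*18 = 25/2 + 36*18 = 25/2 + 648 = 1321/2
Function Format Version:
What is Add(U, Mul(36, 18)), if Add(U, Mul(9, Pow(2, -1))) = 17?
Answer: Rational(1321, 2) ≈ 660.50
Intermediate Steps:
U = Rational(25, 2) (U = Add(Rational(-9, 2), 17) = Rational(25, 2) ≈ 12.500)
Add(U, Mul(36, 18)) = Add(Rational(25, 2), Mul(36, 18)) = Add(Rational(25, 2), 648) = Rational(1321, 2)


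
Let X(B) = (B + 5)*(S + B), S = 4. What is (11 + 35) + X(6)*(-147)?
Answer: -16124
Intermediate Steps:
X(B) = (4 + B)*(5 + B) (X(B) = (B + 5)*(4 + B) = (5 + B)*(4 + B) = (4 + B)*(5 + B))
(11 + 35) + X(6)*(-147) = (11 + 35) + (20 + 6**2 + 9*6)*(-147) = 46 + (20 + 36 + 54)*(-147) = 46 + 110*(-147) = 46 - 16170 = -16124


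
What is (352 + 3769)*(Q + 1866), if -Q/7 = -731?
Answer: 28776943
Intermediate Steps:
Q = 5117 (Q = -7*(-731) = 5117)
(352 + 3769)*(Q + 1866) = (352 + 3769)*(5117 + 1866) = 4121*6983 = 28776943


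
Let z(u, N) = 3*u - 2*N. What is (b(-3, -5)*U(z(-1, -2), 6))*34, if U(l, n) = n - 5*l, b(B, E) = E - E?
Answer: 0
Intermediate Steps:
b(B, E) = 0
z(u, N) = -2*N + 3*u
(b(-3, -5)*U(z(-1, -2), 6))*34 = (0*(6 - 5*(-2*(-2) + 3*(-1))))*34 = (0*(6 - 5*(4 - 3)))*34 = (0*(6 - 5*1))*34 = (0*(6 - 5))*34 = (0*1)*34 = 0*34 = 0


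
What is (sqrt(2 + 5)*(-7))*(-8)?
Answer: 56*sqrt(7) ≈ 148.16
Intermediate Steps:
(sqrt(2 + 5)*(-7))*(-8) = (sqrt(7)*(-7))*(-8) = -7*sqrt(7)*(-8) = 56*sqrt(7)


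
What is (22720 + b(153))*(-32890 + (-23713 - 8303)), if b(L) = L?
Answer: -1484594938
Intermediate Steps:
(22720 + b(153))*(-32890 + (-23713 - 8303)) = (22720 + 153)*(-32890 + (-23713 - 8303)) = 22873*(-32890 - 32016) = 22873*(-64906) = -1484594938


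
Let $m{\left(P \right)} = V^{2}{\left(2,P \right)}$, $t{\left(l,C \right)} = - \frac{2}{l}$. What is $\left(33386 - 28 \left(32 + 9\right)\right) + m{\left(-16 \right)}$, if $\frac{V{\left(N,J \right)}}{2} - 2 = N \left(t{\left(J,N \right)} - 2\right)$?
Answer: $\frac{129001}{4} \approx 32250.0$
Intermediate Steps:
$V{\left(N,J \right)} = 4 + 2 N \left(-2 - \frac{2}{J}\right)$ ($V{\left(N,J \right)} = 4 + 2 N \left(- \frac{2}{J} - 2\right) = 4 + 2 N \left(-2 - \frac{2}{J}\right)$)
$m{\left(P \right)} = \left(-4 - \frac{8}{P}\right)^{2}$ ($m{\left(P \right)} = \left(4 - 8 - \frac{8}{P}\right)^{2} = \left(-4 - \frac{8}{P}\right)^{2}$)
$\left(33386 - 28 \left(32 + 9\right)\right) + m{\left(-16 \right)} = \left(33386 - 28 \left(32 + 9\right)\right) + \frac{16 \left(2 - 16\right)^{2}}{256} = \left(33386 - 1148\right) + 16 \cdot \frac{1}{256} \left(-14\right)^{2} = \left(33386 - 1148\right) + 16 \cdot \frac{1}{256} \cdot 196 = 32238 + \frac{49}{4} = \frac{129001}{4}$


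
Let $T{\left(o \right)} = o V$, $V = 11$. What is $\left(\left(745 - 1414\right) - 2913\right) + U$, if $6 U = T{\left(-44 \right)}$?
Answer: $- \frac{10988}{3} \approx -3662.7$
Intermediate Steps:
$T{\left(o \right)} = 11 o$ ($T{\left(o \right)} = o 11 = 11 o$)
$U = - \frac{242}{3}$ ($U = \frac{11 \left(-44\right)}{6} = \frac{1}{6} \left(-484\right) = - \frac{242}{3} \approx -80.667$)
$\left(\left(745 - 1414\right) - 2913\right) + U = \left(\left(745 - 1414\right) - 2913\right) - \frac{242}{3} = \left(-669 - 2913\right) - \frac{242}{3} = -3582 - \frac{242}{3} = - \frac{10988}{3}$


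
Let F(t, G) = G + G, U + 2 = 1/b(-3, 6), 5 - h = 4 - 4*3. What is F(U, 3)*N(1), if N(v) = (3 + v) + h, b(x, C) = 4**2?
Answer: 102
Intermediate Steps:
b(x, C) = 16
h = 13 (h = 5 - (4 - 4*3) = 5 - (4 - 12) = 5 - 1*(-8) = 5 + 8 = 13)
N(v) = 16 + v (N(v) = (3 + v) + 13 = 16 + v)
U = -31/16 (U = -2 + 1/16 = -31/16 ≈ -1.9375)
F(t, G) = 2*G
F(U, 3)*N(1) = (2*3)*(16 + 1) = 6*17 = 102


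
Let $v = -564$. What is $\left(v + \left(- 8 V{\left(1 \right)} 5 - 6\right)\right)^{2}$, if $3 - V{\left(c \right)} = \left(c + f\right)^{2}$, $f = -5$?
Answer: $2500$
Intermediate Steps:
$V{\left(c \right)} = 3 - \left(-5 + c\right)^{2}$ ($V{\left(c \right)} = 3 - \left(c - 5\right)^{2} = 3 - \left(-5 + c\right)^{2}$)
$\left(v + \left(- 8 V{\left(1 \right)} 5 - 6\right)\right)^{2} = \left(-564 - \left(6 - - 8 \left(3 - \left(-5 + 1\right)^{2}\right) 5\right)\right)^{2} = \left(-564 - \left(6 - - 8 \left(3 - \left(-4\right)^{2}\right) 5\right)\right)^{2} = \left(-564 - \left(6 - - 8 \left(3 - 16\right) 5\right)\right)^{2} = \left(-564 - \left(6 - \left(-8\right) \left(-13\right) 5\right)\right)^{2} = \left(-564 + \left(104 \cdot 5 - 6\right)\right)^{2} = \left(-564 + \left(520 - 6\right)\right)^{2} = \left(-564 + 514\right)^{2} = \left(-50\right)^{2} = 2500$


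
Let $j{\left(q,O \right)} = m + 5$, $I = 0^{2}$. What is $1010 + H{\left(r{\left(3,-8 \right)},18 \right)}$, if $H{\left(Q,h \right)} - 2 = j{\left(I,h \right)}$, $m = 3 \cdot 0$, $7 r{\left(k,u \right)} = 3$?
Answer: $1017$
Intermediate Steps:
$r{\left(k,u \right)} = \frac{3}{7}$ ($r{\left(k,u \right)} = \frac{1}{7} \cdot 3 = \frac{3}{7}$)
$m = 0$
$I = 0$
$j{\left(q,O \right)} = 5$ ($j{\left(q,O \right)} = 0 + 5 = 5$)
$H{\left(Q,h \right)} = 7$ ($H{\left(Q,h \right)} = 2 + 5 = 7$)
$1010 + H{\left(r{\left(3,-8 \right)},18 \right)} = 1010 + 7 = 1017$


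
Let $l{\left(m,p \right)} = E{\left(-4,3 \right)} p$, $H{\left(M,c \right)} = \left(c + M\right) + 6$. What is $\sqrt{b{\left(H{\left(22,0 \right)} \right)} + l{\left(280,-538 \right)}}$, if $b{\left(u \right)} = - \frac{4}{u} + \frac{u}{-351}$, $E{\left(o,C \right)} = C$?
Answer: $\frac{i \sqrt{1082757585}}{819} \approx 40.177 i$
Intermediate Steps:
$H{\left(M,c \right)} = 6 + M + c$ ($H{\left(M,c \right)} = \left(M + c\right) + 6 = 6 + M + c$)
$l{\left(m,p \right)} = 3 p$
$b{\left(u \right)} = - \frac{4}{u} - \frac{u}{351}$ ($b{\left(u \right)} = - \frac{4}{u} + u \left(- \frac{1}{351}\right) = - \frac{4}{u} - \frac{u}{351}$)
$\sqrt{b{\left(H{\left(22,0 \right)} \right)} + l{\left(280,-538 \right)}} = \sqrt{\left(- \frac{4}{6 + 22 + 0} - \frac{6 + 22 + 0}{351}\right) + 3 \left(-538\right)} = \sqrt{\left(- \frac{4}{28} - \frac{28}{351}\right) - 1614} = \sqrt{\left(\left(-4\right) \frac{1}{28} - \frac{28}{351}\right) - 1614} = \sqrt{\left(- \frac{1}{7} - \frac{28}{351}\right) - 1614} = \sqrt{- \frac{547}{2457} - 1614} = \sqrt{- \frac{3966145}{2457}} = \frac{i \sqrt{1082757585}}{819}$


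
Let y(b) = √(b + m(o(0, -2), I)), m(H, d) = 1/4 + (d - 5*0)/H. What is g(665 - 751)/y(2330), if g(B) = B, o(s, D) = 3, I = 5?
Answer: -172*√83949/27983 ≈ -1.7809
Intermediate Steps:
m(H, d) = ¼ + d/H (m(H, d) = 1*(¼) + (d + 0)/H = ¼ + d/H)
y(b) = √(23/12 + b) (y(b) = √(b + (5 + (¼)*3)/3) = √(b + (5 + ¾)/3) = √(b + (⅓)*(23/4)) = √(b + 23/12) = √(23/12 + b))
g(665 - 751)/y(2330) = (665 - 751)/((√(69 + 36*2330)/6)) = -86*6/√(69 + 83880) = -86*2*√83949/27983 = -172*√83949/27983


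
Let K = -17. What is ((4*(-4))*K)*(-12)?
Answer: -3264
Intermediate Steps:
((4*(-4))*K)*(-12) = ((4*(-4))*(-17))*(-12) = -16*(-17)*(-12) = 272*(-12) = -3264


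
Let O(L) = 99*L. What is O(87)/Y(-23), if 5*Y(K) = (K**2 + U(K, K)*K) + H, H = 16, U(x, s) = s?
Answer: 14355/358 ≈ 40.098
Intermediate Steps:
Y(K) = 16/5 + 2*K**2/5 (Y(K) = ((K**2 + K*K) + 16)/5 = ((K**2 + K**2) + 16)/5 = (2*K**2 + 16)/5 = (16 + 2*K**2)/5 = 16/5 + 2*K**2/5)
O(87)/Y(-23) = (99*87)/(16/5 + (2/5)*(-23)**2) = 8613/(16/5 + (2/5)*529) = 8613/(16/5 + 1058/5) = 8613/(1074/5) = 8613*(5/1074) = 14355/358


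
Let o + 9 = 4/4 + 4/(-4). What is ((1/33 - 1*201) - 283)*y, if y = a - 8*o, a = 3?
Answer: -399275/11 ≈ -36298.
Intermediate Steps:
o = -9 (o = -9 + (4/4 + 4/(-4)) = -9 + (4*(1/4) + 4*(-1/4)) = -9 + (1 - 1) = -9 + 0 = -9)
y = 75 (y = 3 - 8*(-9) = 3 + 72 = 75)
((1/33 - 1*201) - 283)*y = ((1/33 - 1*201) - 283)*75 = ((1/33 - 201) - 283)*75 = (-6632/33 - 283)*75 = -15971/33*75 = -399275/11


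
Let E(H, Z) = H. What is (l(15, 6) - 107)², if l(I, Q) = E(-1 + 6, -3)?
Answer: 10404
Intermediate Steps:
l(I, Q) = 5 (l(I, Q) = -1 + 6 = 5)
(l(15, 6) - 107)² = (5 - 107)² = (-102)² = 10404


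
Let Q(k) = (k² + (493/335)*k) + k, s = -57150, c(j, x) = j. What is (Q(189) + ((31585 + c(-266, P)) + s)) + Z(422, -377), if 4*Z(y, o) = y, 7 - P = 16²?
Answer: 7009969/670 ≈ 10463.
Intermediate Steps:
P = -249 (P = 7 - 1*16² = 7 - 1*256 = 7 - 256 = -249)
Z(y, o) = y/4
Q(k) = k² + 828*k/335 (Q(k) = (k² + (493*(1/335))*k) + k = (k² + 493*k/335) + k = k² + 828*k/335)
(Q(189) + ((31585 + c(-266, P)) + s)) + Z(422, -377) = ((1/335)*189*(828 + 335*189) + ((31585 - 266) - 57150)) + (¼)*422 = ((1/335)*189*(828 + 63315) + (31319 - 57150)) + 211/2 = ((1/335)*189*64143 - 25831) + 211/2 = (12123027/335 - 25831) + 211/2 = 3469642/335 + 211/2 = 7009969/670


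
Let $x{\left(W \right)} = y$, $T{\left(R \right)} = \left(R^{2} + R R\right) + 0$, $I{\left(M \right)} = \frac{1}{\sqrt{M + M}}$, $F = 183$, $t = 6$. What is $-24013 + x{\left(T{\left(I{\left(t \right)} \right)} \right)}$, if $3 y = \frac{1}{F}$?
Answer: $- \frac{13183136}{549} \approx -24013.0$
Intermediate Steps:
$I{\left(M \right)} = \frac{\sqrt{2}}{2 \sqrt{M}}$ ($I{\left(M \right)} = \frac{1}{\sqrt{2 M}} = \frac{1}{\sqrt{2} \sqrt{M}} = \frac{\sqrt{2}}{2 \sqrt{M}}$)
$T{\left(R \right)} = 2 R^{2}$ ($T{\left(R \right)} = \left(R^{2} + R^{2}\right) + 0 = 2 R^{2} + 0 = 2 R^{2}$)
$y = \frac{1}{549}$ ($y = \frac{1}{3 \cdot 183} = \frac{1}{3} \cdot \frac{1}{183} = \frac{1}{549} \approx 0.0018215$)
$x{\left(W \right)} = \frac{1}{549}$
$-24013 + x{\left(T{\left(I{\left(t \right)} \right)} \right)} = -24013 + \frac{1}{549} = - \frac{13183136}{549}$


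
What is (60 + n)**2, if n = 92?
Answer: 23104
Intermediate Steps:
(60 + n)**2 = (60 + 92)**2 = 152**2 = 23104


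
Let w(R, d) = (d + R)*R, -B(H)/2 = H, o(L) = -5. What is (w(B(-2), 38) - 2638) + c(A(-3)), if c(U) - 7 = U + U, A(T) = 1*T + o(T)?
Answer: -2479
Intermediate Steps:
B(H) = -2*H
A(T) = -5 + T (A(T) = 1*T - 5 = T - 5 = -5 + T)
c(U) = 7 + 2*U (c(U) = 7 + (U + U) = 7 + 2*U)
w(R, d) = R*(R + d) (w(R, d) = (R + d)*R = R*(R + d))
(w(B(-2), 38) - 2638) + c(A(-3)) = ((-2*(-2))*(-2*(-2) + 38) - 2638) + (7 + 2*(-5 - 3)) = (4*(4 + 38) - 2638) + (7 + 2*(-8)) = (4*42 - 2638) + (7 - 16) = (168 - 2638) - 9 = -2470 - 9 = -2479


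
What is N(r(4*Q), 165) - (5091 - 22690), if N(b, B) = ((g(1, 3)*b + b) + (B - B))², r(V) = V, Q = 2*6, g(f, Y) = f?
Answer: 26815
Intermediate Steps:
Q = 12
N(b, B) = 4*b² (N(b, B) = ((1*b + b) + (B - B))² = ((b + b) + 0)² = (2*b + 0)² = (2*b)² = 4*b²)
N(r(4*Q), 165) - (5091 - 22690) = 4*(4*12)² - (5091 - 22690) = 4*48² - 1*(-17599) = 4*2304 + 17599 = 9216 + 17599 = 26815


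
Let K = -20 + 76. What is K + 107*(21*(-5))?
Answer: -11179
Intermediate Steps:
K = 56
K + 107*(21*(-5)) = 56 + 107*(21*(-5)) = 56 + 107*(-105) = 56 - 11235 = -11179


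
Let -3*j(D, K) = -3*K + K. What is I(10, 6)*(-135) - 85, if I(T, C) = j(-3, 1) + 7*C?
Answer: -5845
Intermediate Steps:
j(D, K) = 2*K/3 (j(D, K) = -(-3*K + K)/3 = -(-2)*K/3 = 2*K/3)
I(T, C) = ⅔ + 7*C (I(T, C) = (⅔)*1 + 7*C = ⅔ + 7*C)
I(10, 6)*(-135) - 85 = (⅔ + 7*6)*(-135) - 85 = (⅔ + 42)*(-135) - 85 = (128/3)*(-135) - 85 = -5760 - 85 = -5845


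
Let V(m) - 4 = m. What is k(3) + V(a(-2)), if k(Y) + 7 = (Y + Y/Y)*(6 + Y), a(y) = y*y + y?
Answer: 35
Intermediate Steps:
a(y) = y + y**2 (a(y) = y**2 + y = y + y**2)
V(m) = 4 + m
k(Y) = -7 + (1 + Y)*(6 + Y) (k(Y) = -7 + (Y + Y/Y)*(6 + Y) = -7 + (Y + 1)*(6 + Y) = -7 + (1 + Y)*(6 + Y))
k(3) + V(a(-2)) = (-1 + 3**2 + 7*3) + (4 - 2*(1 - 2)) = (-1 + 9 + 21) + (4 - 2*(-1)) = 29 + (4 + 2) = 29 + 6 = 35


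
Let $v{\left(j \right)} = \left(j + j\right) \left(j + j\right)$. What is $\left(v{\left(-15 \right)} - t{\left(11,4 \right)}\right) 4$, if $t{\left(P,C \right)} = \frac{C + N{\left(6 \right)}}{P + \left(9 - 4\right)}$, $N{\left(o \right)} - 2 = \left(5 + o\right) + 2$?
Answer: $\frac{14381}{4} \approx 3595.3$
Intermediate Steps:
$N{\left(o \right)} = 9 + o$ ($N{\left(o \right)} = 2 + \left(\left(5 + o\right) + 2\right) = 2 + \left(7 + o\right) = 9 + o$)
$v{\left(j \right)} = 4 j^{2}$ ($v{\left(j \right)} = 2 j 2 j = 4 j^{2}$)
$t{\left(P,C \right)} = \frac{15 + C}{5 + P}$ ($t{\left(P,C \right)} = \frac{C + \left(9 + 6\right)}{P + \left(9 - 4\right)} = \frac{C + 15}{P + 5} = \frac{15 + C}{5 + P}$)
$\left(v{\left(-15 \right)} - t{\left(11,4 \right)}\right) 4 = \left(4 \left(-15\right)^{2} - \frac{15 + 4}{5 + 11}\right) 4 = \left(4 \cdot 225 - \frac{1}{16} \cdot 19\right) 4 = \left(900 - \frac{1}{16} \cdot 19\right) 4 = \left(900 - \frac{19}{16}\right) 4 = \frac{14381}{16} \cdot 4 = \frac{14381}{4}$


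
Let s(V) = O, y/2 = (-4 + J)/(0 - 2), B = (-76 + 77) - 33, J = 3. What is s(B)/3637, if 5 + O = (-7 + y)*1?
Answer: -11/3637 ≈ -0.0030245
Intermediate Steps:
B = -32 (B = 1 - 33 = -32)
y = 1 (y = 2*((-4 + 3)/(0 - 2)) = 2*(-1/(-2)) = 2*(-1*(-1/2)) = 2*(1/2) = 1)
O = -11 (O = -5 + (-7 + 1)*1 = -5 - 6*1 = -5 - 6 = -11)
s(V) = -11
s(B)/3637 = -11/3637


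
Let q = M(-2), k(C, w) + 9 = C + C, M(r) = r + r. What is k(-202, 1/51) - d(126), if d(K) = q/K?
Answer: -26017/63 ≈ -412.97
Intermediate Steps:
M(r) = 2*r
k(C, w) = -9 + 2*C (k(C, w) = -9 + (C + C) = -9 + 2*C)
q = -4 (q = 2*(-2) = -4)
d(K) = -4/K
k(-202, 1/51) - d(126) = (-9 + 2*(-202)) - (-4)/126 = (-9 - 404) - (-4)/126 = -413 - 1*(-2/63) = -413 + 2/63 = -26017/63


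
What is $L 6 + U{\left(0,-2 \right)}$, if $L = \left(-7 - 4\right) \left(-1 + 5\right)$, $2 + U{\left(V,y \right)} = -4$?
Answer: $-270$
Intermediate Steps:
$U{\left(V,y \right)} = -6$ ($U{\left(V,y \right)} = -2 - 4 = -6$)
$L = -44$ ($L = \left(-11\right) 4 = -44$)
$L 6 + U{\left(0,-2 \right)} = \left(-44\right) 6 - 6 = -264 - 6 = -270$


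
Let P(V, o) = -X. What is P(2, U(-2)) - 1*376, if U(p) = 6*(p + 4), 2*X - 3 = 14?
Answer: -769/2 ≈ -384.50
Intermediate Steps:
X = 17/2 (X = 3/2 + (1/2)*14 = 3/2 + 7 = 17/2 ≈ 8.5000)
U(p) = 24 + 6*p (U(p) = 6*(4 + p) = 24 + 6*p)
P(V, o) = -17/2 (P(V, o) = -1*17/2 = -17/2)
P(2, U(-2)) - 1*376 = -17/2 - 1*376 = -17/2 - 376 = -769/2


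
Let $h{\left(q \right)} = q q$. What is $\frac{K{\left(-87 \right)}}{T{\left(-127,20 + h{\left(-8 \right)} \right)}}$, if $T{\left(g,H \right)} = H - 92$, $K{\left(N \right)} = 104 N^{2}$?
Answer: $-98397$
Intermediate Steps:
$h{\left(q \right)} = q^{2}$
$T{\left(g,H \right)} = -92 + H$ ($T{\left(g,H \right)} = H - 92 = -92 + H$)
$\frac{K{\left(-87 \right)}}{T{\left(-127,20 + h{\left(-8 \right)} \right)}} = \frac{104 \left(-87\right)^{2}}{-92 + \left(20 + \left(-8\right)^{2}\right)} = \frac{104 \cdot 7569}{-92 + \left(20 + 64\right)} = \frac{787176}{-92 + 84} = \frac{787176}{-8} = 787176 \left(- \frac{1}{8}\right) = -98397$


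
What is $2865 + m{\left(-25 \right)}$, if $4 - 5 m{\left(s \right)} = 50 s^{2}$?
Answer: $- \frac{16921}{5} \approx -3384.2$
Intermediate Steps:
$m{\left(s \right)} = \frac{4}{5} - 10 s^{2}$ ($m{\left(s \right)} = \frac{4}{5} - \frac{50 s^{2}}{5} = \frac{4}{5} - 10 s^{2}$)
$2865 + m{\left(-25 \right)} = 2865 + \left(\frac{4}{5} - 10 \left(-25\right)^{2}\right) = 2865 + \left(\frac{4}{5} - 6250\right) = 2865 - \frac{31246}{5} = - \frac{16921}{5}$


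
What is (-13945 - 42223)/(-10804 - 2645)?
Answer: 56168/13449 ≈ 4.1764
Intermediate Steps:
(-13945 - 42223)/(-10804 - 2645) = -56168/(-13449) = -56168*(-1/13449) = 56168/13449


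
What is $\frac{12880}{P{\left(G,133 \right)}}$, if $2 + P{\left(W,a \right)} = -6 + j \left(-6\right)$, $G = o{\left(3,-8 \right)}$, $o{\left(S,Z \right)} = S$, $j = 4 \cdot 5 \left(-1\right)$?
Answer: $115$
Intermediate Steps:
$j = -20$ ($j = 20 \left(-1\right) = -20$)
$G = 3$
$P{\left(W,a \right)} = 112$ ($P{\left(W,a \right)} = -2 - -114 = -2 + \left(-6 + 120\right) = -2 + 114 = 112$)
$\frac{12880}{P{\left(G,133 \right)}} = \frac{12880}{112} = 12880 \cdot \frac{1}{112} = 115$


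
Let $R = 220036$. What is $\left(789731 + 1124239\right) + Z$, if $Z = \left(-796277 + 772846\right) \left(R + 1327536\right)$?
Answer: $-36259245562$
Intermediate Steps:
$Z = -36261159532$ ($Z = \left(-796277 + 772846\right) \left(220036 + 1327536\right) = \left(-23431\right) 1547572 = -36261159532$)
$\left(789731 + 1124239\right) + Z = \left(789731 + 1124239\right) - 36261159532 = 1913970 - 36261159532 = -36259245562$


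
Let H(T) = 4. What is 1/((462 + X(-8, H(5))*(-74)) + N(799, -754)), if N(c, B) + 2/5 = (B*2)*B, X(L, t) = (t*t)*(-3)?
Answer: 5/5705228 ≈ 8.7639e-7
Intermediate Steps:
X(L, t) = -3*t² (X(L, t) = t²*(-3) = -3*t²)
N(c, B) = -⅖ + 2*B² (N(c, B) = -⅖ + (B*2)*B = -⅖ + (2*B)*B = -⅖ + 2*B²)
1/((462 + X(-8, H(5))*(-74)) + N(799, -754)) = 1/((462 - 3*4²*(-74)) + (-⅖ + 2*(-754)²)) = 1/((462 - 3*16*(-74)) + (-⅖ + 2*568516)) = 1/((462 - 48*(-74)) + (-⅖ + 1137032)) = 1/((462 + 3552) + 5685158/5) = 1/(4014 + 5685158/5) = 1/(5705228/5) = 5/5705228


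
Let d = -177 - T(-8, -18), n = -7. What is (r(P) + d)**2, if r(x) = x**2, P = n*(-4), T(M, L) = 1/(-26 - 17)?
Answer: 681314404/1849 ≈ 3.6848e+5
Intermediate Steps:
T(M, L) = -1/43 (T(M, L) = 1/(-43) = -1/43)
d = -7610/43 (d = -177 - 1*(-1/43) = -177 + 1/43 = -7610/43 ≈ -176.98)
P = 28 (P = -7*(-4) = 28)
(r(P) + d)**2 = (28**2 - 7610/43)**2 = (784 - 7610/43)**2 = (26102/43)**2 = 681314404/1849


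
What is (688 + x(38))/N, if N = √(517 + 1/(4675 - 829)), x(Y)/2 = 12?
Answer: 712*√7647321018/1988383 ≈ 31.314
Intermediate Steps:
x(Y) = 24 (x(Y) = 2*12 = 24)
N = √7647321018/3846 (N = √(517 + 1/3846) = √(1988383/3846) = √7647321018/3846 ≈ 22.738)
(688 + x(38))/N = (688 + 24)/((√7647321018/3846)) = 712*(√7647321018/1988383) = 712*√7647321018/1988383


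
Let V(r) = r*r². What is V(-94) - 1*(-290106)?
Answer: -540478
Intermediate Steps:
V(r) = r³
V(-94) - 1*(-290106) = (-94)³ - 1*(-290106) = -830584 + 290106 = -540478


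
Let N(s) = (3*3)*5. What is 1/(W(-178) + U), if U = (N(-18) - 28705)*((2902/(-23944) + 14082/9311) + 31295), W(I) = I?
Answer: -27867823/24996176210379689 ≈ -1.1149e-9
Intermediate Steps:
N(s) = 45 (N(s) = 9*5 = 45)
U = -24996171249907195/27867823 (U = (45 - 28705)*((2902/(-23944) + 14082/9311) + 31295) = -28660*((2902*(-1/23944) + 14082*(1/9311)) + 31295) = -28660*((-1451/11972 + 14082/9311) + 31295) = -28660*(155079443/111471292 + 31295) = -28660*3488649162583/111471292 = -24996171249907195/27867823 ≈ -8.9695e+8)
1/(W(-178) + U) = 1/(-178 - 24996171249907195/27867823) = 1/(-24996176210379689/27867823) = -27867823/24996176210379689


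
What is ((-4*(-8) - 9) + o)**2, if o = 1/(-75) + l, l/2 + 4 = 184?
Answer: 825068176/5625 ≈ 1.4668e+5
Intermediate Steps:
l = 360 (l = -8 + 2*184 = -8 + 368 = 360)
o = 26999/75 (o = 1/(-75) + 360 = -1/75 + 360 = 26999/75 ≈ 359.99)
((-4*(-8) - 9) + o)**2 = ((-4*(-8) - 9) + 26999/75)**2 = ((32 - 9) + 26999/75)**2 = (23 + 26999/75)**2 = (28724/75)**2 = 825068176/5625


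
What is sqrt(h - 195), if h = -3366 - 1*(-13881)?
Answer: 4*sqrt(645) ≈ 101.59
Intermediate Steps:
h = 10515 (h = -3366 + 13881 = 10515)
sqrt(h - 195) = sqrt(10515 - 195) = sqrt(10320) = 4*sqrt(645)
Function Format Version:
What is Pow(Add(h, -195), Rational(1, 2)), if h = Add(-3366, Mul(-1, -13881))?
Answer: Mul(4, Pow(645, Rational(1, 2))) ≈ 101.59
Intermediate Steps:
h = 10515 (h = Add(-3366, 13881) = 10515)
Pow(Add(h, -195), Rational(1, 2)) = Pow(Add(10515, -195), Rational(1, 2)) = Pow(10320, Rational(1, 2)) = Mul(4, Pow(645, Rational(1, 2)))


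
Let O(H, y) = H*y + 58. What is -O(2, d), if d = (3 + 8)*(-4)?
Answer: 30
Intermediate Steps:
d = -44 (d = 11*(-4) = -44)
O(H, y) = 58 + H*y
-O(2, d) = -(58 + 2*(-44)) = -(58 - 88) = -1*(-30) = 30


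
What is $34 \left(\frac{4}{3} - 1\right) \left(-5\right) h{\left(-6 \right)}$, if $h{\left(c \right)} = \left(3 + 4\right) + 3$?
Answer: $- \frac{1700}{3} \approx -566.67$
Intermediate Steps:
$h{\left(c \right)} = 10$ ($h{\left(c \right)} = 7 + 3 = 10$)
$34 \left(\frac{4}{3} - 1\right) \left(-5\right) h{\left(-6 \right)} = 34 \left(\frac{4}{3} - 1\right) \left(-5\right) 10 = 34 \cdot \frac{1}{3} \left(-5\right) 10 = 34 \left(- \frac{5}{3}\right) 10 = \left(- \frac{170}{3}\right) 10 = - \frac{1700}{3}$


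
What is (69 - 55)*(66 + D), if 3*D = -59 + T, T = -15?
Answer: 1736/3 ≈ 578.67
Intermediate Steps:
D = -74/3 (D = (-59 - 15)/3 = (⅓)*(-74) = -74/3 ≈ -24.667)
(69 - 55)*(66 + D) = (69 - 55)*(66 - 74/3) = 14*(124/3) = 1736/3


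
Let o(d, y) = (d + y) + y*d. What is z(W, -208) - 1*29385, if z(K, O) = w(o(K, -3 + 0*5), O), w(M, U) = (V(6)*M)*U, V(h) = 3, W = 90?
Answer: 84807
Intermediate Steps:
o(d, y) = d + y + d*y (o(d, y) = (d + y) + d*y = d + y + d*y)
w(M, U) = 3*M*U (w(M, U) = (3*M)*U = 3*M*U)
z(K, O) = 3*O*(-3 - 2*K) (z(K, O) = 3*(K + (-3 + 0*5) + K*(-3 + 0*5))*O = 3*(K + (-3 + 0) + K*(-3 + 0))*O = 3*(K - 3 + K*(-3))*O = 3*(K - 3 - 3*K)*O = 3*(-3 - 2*K)*O = 3*O*(-3 - 2*K))
z(W, -208) - 1*29385 = 3*(-208)*(-3 - 2*90) - 1*29385 = 3*(-208)*(-3 - 180) - 29385 = 3*(-208)*(-183) - 29385 = 114192 - 29385 = 84807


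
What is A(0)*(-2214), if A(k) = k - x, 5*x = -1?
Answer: -2214/5 ≈ -442.80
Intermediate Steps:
x = -⅕ (x = (⅕)*(-1) = -⅕ ≈ -0.20000)
A(k) = ⅕ + k (A(k) = k - 1*(-⅕) = k + ⅕ = ⅕ + k)
A(0)*(-2214) = (⅕ + 0)*(-2214) = (⅕)*(-2214) = -2214/5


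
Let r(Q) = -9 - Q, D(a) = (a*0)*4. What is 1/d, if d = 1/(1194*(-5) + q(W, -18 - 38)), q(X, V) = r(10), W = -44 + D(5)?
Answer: -5989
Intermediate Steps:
D(a) = 0 (D(a) = 0*4 = 0)
W = -44 (W = -44 + 0 = -44)
q(X, V) = -19 (q(X, V) = -9 - 1*10 = -9 - 10 = -19)
d = -1/5989 (d = 1/(1194*(-5) - 19) = 1/(-5970 - 19) = 1/(-5989) = -1/5989 ≈ -0.00016697)
1/d = 1/(-1/5989) = -5989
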